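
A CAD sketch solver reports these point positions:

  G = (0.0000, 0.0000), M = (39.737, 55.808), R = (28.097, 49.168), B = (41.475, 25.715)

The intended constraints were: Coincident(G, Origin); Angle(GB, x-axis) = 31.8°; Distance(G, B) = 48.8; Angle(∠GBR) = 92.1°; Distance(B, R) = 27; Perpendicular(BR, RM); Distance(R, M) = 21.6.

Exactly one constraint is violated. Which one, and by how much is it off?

Distance(R, M) = 21.6 — off by 8.20.

G = (0.00, 0.00) ✓; GB at 31.80° ✓; |GB| = 48.80 ✓; ∠GBR = 92.10° ✓; |BR| = 27.00 ✓; ∠(BR, RM) = 90.00° ✓; |RM| = 13.40 ✗.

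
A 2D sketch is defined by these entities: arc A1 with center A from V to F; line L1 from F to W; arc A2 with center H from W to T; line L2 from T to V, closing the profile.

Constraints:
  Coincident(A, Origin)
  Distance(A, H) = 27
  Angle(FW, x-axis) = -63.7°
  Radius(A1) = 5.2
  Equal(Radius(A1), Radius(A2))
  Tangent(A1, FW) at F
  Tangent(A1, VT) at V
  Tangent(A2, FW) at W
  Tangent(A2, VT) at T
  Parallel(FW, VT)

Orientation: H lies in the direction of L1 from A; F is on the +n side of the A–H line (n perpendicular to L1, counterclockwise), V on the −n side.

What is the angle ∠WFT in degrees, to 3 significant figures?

21.1°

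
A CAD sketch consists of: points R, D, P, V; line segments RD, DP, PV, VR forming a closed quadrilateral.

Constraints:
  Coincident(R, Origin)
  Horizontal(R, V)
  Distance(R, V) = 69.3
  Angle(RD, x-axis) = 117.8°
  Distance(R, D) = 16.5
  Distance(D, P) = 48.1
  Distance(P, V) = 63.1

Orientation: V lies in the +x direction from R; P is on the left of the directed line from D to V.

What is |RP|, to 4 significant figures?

54.76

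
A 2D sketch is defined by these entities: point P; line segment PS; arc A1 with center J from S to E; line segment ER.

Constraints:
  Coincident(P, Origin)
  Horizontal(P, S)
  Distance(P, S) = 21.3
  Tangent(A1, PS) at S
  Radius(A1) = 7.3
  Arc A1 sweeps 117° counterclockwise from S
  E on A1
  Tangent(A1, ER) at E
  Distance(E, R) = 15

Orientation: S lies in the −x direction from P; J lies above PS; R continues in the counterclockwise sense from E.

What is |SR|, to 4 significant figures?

23.98

On A1, S sits at bearing -90° from J; a 117° counterclockwise sweep puts E at bearing 27°, so E = J + 7.3·(cos 27°, sin 27°) = (-14.80, 10.61). Since A1 is tangent to ER there, JE ⟂ ER, so ER runs along (−sin 27°, cos 27°); with |ER| = 15.0, R = (-21.61, 23.98). Then |SR| = |R − S| = 23.98.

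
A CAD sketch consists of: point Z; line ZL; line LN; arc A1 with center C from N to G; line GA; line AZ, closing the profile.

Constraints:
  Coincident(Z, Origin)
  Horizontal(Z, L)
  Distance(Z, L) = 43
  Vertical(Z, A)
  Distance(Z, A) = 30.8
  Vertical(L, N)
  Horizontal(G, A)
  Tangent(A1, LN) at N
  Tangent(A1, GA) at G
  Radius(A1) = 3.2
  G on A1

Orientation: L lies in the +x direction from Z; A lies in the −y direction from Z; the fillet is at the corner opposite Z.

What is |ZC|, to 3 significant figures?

48.4

Z and A share the same x with |ZA| = 30.8 and A on the −y side, so A = (0.00, -30.8). The virtual corner opposite Z is at (43.0, -30.8). The tangent condition forces CN to be normal to LN and the tangent condition forces CG to be normal to GA, with radius 3.2, so the center C sits 3.2 in from both sides at C = (39.8, -27.6). Then |ZC| = |C − Z| = 48.4.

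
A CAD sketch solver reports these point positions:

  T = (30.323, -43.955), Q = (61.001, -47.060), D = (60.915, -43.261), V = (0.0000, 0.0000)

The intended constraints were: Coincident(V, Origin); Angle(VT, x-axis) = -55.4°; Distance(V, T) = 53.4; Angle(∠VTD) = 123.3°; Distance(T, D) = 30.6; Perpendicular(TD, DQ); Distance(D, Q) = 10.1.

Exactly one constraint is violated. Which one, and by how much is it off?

Distance(D, Q) = 10.1 — off by 6.30.

V = (0.00, 0.00) ✓; VT at -55.40° ✓; |VT| = 53.40 ✓; ∠VTD = 123.3° ✓; |TD| = 30.60 ✓; ∠(TD, DQ) = 90.00° ✓; |DQ| = 3.800 ✗.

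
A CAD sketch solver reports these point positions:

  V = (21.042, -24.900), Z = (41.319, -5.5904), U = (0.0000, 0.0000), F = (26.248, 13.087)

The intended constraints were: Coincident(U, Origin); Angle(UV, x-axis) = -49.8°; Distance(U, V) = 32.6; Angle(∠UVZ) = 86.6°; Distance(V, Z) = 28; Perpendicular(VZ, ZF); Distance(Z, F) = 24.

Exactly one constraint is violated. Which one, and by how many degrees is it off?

Perpendicular(VZ, ZF) — off by 4.70°.

U = (0.00, 0.00) ✓; UV at -49.80° ✓; |UV| = 32.60 ✓; ∠UVZ = 86.60° ✓; |VZ| = 28.00 ✓; ∠(VZ, ZF) = 85.30° ✗; |ZF| = 24.00 ✓.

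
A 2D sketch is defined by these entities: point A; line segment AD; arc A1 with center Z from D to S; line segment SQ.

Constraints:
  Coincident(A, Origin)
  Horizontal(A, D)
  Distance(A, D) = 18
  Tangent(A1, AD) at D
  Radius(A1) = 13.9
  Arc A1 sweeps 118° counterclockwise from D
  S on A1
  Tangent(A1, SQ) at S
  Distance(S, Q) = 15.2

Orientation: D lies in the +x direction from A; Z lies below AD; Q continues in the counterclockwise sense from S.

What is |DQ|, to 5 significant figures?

34.234

On A1, D sits at bearing 90° from Z; a 118° counterclockwise sweep puts S at bearing 208°, so S = Z + 13.9·(cos 208°, sin 208°) = (5.7270, -20.426). A1 meets SQ tangentially, so ZS is at right angles to SQ, so SQ runs along (−sin 208°, cos 208°); with |SQ| = 15.2, Q = (12.863, -33.846). Then |DQ| = |Q − D| = 34.234.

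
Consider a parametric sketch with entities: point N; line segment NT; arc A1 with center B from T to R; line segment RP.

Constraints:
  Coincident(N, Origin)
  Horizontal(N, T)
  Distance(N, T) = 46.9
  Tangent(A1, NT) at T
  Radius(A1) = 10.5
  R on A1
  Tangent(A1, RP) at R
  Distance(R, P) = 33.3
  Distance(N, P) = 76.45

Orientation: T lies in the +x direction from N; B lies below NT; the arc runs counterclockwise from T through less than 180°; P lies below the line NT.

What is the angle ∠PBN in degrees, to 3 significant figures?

134°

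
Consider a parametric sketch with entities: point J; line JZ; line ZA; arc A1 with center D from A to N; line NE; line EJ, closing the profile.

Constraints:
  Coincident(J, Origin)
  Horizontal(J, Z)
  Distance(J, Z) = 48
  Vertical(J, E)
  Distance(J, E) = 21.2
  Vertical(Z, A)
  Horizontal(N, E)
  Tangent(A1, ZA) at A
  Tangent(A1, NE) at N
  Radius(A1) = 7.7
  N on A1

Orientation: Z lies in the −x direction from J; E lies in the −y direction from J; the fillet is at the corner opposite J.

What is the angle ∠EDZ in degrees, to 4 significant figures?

130.5°

J is at the origin; J and Z share the same y with |JZ| = 48.0 and Z on the −x side, so Z = (-48.00, 0.000). J and E share the same x with |JE| = 21.2 and E on the −y side, so E = (0.000, -21.20). The virtual corner opposite J is at (-48.00, -21.20). A1 meets ZA tangentially, so DA is at right angles to ZA and A1 meets NE tangentially, so DN is at right angles to NE, with radius 7.7, so the center D sits 7.7 in from both sides at D = (-40.30, -13.50). Then cos ∠EDZ = DE·DZ / (|DE||DZ|), giving 130.5°.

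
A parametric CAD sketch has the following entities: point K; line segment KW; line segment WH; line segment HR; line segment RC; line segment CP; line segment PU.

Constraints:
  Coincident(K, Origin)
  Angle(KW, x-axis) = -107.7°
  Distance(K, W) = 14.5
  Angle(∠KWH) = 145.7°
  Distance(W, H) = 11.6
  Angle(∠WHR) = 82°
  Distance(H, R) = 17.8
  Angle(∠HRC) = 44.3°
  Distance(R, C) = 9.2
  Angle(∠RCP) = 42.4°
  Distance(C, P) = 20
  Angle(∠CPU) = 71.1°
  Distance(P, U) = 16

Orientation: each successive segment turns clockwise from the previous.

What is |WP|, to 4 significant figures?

27.24

∠HRC = 44.3° gives RC at -15.70° from the x-axis; with |RC| = 9.2, C = (-13.59, -8.030). ∠RCP = 42.4° gives CP at -153.3° from the x-axis; with |CP| = 20.0, P = (-31.46, -17.02). Then |WP| = |P − W| = 27.24.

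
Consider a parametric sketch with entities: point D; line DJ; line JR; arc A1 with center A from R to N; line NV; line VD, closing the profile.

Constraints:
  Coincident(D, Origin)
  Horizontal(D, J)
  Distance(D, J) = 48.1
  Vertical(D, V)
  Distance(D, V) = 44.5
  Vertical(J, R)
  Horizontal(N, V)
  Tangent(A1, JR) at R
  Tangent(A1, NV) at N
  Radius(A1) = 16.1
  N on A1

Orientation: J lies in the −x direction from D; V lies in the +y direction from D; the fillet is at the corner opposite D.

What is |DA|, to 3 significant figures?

42.8

D is at the origin; D and J share the same y with |DJ| = 48.1 and J on the −x side, so J = (-48.1, 0.00). DV is vertical with |DV| = 44.5 and V on the +y side, so V = (0.00, 44.5). The virtual corner opposite D is at (-48.1, 44.5). Since A1 is tangent to JR there, AR ⟂ JR and the tangent condition forces AN to be normal to NV, with radius 16.1, so the center A sits 16.1 in from both sides at A = (-32.0, 28.4). Then |DA| = |A − D| = 42.8.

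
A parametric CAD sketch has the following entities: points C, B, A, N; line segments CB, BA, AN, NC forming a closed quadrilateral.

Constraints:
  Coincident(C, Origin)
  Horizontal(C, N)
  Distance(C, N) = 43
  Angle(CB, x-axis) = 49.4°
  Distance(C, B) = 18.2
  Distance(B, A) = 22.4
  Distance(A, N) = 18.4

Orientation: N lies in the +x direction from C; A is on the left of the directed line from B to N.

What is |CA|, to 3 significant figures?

37.7

C is at the origin; CN is horizontal with |CN| = 43.0 and N in +x, so N = (43.0, 0). CB runs at 49.4° with |CB| = 18.2, so B = (11.8, 13.8). A is determined by |BA| = 22.4 and |AN| = 18.4 together: it lies at the intersection of circle(B, 22.4) and circle(N, 18.4). With |BN| = 34.1, the foot of the radical line on BN is 19.4 from B and the perpendicular offset is √(22.4² − 19.4²) = 11.1. Taking the left-of-BN solution: A = (34.1, 16.1).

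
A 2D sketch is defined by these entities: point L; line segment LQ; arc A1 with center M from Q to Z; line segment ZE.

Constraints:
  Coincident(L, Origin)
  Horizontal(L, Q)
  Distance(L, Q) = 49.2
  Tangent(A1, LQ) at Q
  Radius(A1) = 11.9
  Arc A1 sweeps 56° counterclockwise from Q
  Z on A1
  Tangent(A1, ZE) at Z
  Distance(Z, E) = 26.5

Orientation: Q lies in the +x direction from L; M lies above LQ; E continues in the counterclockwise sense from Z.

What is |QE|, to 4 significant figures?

36.74

L is at the origin; LQ is horizontal with |LQ| = 49.2 and Q on the +x side, so Q = (49.20, 0.000). A1 meets LQ tangentially, so MQ is at right angles to LQ, so M = Q + (0, 11.9) = (49.20, 11.90). On A1, Q sits at bearing -90° from M; a 56° counterclockwise sweep puts Z at bearing -34°, so Z = M + 11.9·(cos -34°, sin -34°) = (59.07, 5.246). The tangent condition forces MZ to be normal to ZE, so ZE runs along (−sin -34°, cos -34°); with |ZE| = 26.5, E = (73.88, 27.22). Then |QE| = |E − Q| = 36.74.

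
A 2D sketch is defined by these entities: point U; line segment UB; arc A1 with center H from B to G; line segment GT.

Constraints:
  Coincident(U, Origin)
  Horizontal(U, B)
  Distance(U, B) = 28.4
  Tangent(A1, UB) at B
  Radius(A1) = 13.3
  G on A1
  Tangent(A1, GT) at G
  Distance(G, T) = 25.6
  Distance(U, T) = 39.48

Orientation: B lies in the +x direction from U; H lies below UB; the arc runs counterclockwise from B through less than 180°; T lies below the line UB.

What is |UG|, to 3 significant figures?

19.3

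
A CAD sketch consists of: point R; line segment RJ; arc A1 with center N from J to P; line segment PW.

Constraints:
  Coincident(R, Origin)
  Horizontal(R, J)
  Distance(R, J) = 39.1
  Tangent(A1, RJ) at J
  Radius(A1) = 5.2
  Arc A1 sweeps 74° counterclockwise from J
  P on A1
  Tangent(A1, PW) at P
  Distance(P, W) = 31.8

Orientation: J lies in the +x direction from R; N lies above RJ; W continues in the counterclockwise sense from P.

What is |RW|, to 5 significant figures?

63.035

R is at the origin; R and J share the same y with |RJ| = 39.1 and J on the +x side, so J = (39.100, 0.0000). Since A1 is tangent to RJ there, NJ ⟂ RJ, so N = J + (0, 5.2) = (39.100, 5.2000). On A1, J sits at bearing -90° from N; a 74° counterclockwise sweep puts P at bearing -16°, so P = N + 5.2·(cos -16°, sin -16°) = (44.099, 3.7667). A1 meets PW tangentially, so NP is at right angles to PW, so PW runs along (−sin -16°, cos -16°); with |PW| = 31.8, W = (52.864, 34.335). Then |RW| = |W − R| = 63.035.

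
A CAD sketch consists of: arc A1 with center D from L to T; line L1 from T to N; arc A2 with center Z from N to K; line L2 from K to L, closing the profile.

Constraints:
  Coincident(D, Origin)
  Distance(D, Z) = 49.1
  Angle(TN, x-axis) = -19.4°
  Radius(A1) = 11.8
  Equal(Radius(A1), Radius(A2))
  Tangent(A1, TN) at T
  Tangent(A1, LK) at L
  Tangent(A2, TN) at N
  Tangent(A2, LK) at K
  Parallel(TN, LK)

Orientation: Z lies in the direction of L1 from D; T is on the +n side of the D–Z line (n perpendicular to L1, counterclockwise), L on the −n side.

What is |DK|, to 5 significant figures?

50.498

The slot axis is L1's direction at -19.4°, so u = (cos -19.4°, sin -19.4°) = (0.94322, -0.33216) and n = (−sin -19.4°, cos -19.4°) = (0.33216, 0.94322). D is at the origin and Z lies 49.1 along u from D, so Z = 49.1·u = (46.312, -16.309). Tangency of A1 to both parallel lines with radius 11.8 puts T and L at D ± 11.8·n: T = (3.9195, 11.130), L = (-3.9195, -11.130). Equal radii place N and K the same way about Z: N = Z + 11.8·n = (50.232, -5.1791), K = Z − 11.8·n = (42.393, -27.439). Then |DK| = |K − D| = 50.498.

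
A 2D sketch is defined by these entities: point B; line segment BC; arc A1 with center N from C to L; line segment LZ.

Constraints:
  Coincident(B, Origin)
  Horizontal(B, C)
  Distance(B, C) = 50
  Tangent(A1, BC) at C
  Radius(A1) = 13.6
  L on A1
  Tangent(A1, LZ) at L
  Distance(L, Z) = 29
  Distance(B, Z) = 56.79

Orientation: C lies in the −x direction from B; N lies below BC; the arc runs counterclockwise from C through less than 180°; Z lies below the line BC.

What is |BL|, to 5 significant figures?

63.598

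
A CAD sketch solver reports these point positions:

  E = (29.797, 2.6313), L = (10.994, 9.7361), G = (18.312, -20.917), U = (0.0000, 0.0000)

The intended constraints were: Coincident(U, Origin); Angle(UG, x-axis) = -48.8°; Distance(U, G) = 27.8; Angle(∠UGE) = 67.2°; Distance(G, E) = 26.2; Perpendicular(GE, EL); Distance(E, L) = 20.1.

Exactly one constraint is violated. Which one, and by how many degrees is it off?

Perpendicular(GE, EL) — off by 5.30°.

U = (0.00, 0.00) ✓; UG at -48.80° ✓; |UG| = 27.80 ✓; ∠UGE = 67.20° ✓; |GE| = 26.20 ✓; ∠(GE, EL) = 95.30° ✗; |EL| = 20.10 ✓.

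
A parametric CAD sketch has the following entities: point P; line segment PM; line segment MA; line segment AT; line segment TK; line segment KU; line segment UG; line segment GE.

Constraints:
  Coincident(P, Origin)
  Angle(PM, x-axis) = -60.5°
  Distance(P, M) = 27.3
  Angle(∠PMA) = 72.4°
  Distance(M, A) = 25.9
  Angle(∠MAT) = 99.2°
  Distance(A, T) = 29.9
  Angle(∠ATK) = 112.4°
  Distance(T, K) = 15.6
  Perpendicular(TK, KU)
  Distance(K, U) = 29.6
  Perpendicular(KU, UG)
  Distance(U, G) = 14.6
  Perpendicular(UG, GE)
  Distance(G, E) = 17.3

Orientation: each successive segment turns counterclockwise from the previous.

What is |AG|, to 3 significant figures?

12.5

P is at the origin; PM runs at -60.5° with length 27.3, so M = (13.4, -23.8). ∠PMA = 72.4° gives MA at 47.1° from the x-axis; with |MA| = 25.9, A = (31.1, -4.79). ∠MAT = 99.2° gives AT at 128° from the x-axis; with |AT| = 29.9, T = (12.7, 18.8). ∠ATK = 112.4° gives TK at -164° from the x-axis; with |TK| = 15.6, K = (-2.33, 14.6). TK ⟂ KU, so KU runs at -74.5°; with |KU| = 29.6, U = (5.58, -13.9). KU ⟂ UG, so UG runs at 15.5°; with |UG| = 14.6, G = (19.7, -9.98). Then |AG| = |G − A| = 12.5.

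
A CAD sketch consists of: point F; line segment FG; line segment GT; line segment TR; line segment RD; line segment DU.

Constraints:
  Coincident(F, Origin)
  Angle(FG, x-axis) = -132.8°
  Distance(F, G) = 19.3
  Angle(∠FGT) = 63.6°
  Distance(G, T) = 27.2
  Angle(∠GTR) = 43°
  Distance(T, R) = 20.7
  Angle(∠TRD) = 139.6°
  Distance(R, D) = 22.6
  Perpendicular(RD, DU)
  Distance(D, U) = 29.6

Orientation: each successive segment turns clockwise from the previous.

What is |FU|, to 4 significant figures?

37.73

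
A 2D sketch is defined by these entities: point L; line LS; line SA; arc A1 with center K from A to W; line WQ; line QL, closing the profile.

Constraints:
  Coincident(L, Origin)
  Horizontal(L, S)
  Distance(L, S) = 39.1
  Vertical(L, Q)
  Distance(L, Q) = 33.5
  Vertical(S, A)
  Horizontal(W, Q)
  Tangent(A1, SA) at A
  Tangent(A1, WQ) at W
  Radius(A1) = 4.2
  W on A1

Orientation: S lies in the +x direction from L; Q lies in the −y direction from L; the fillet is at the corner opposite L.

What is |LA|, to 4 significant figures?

48.86

L is at the origin; L and S share the same y with |LS| = 39.1 and S on the +x side, so S = (39.10, 0.000). LQ is vertical with |LQ| = 33.5 and Q on the −y side, so Q = (0.000, -33.50). The virtual corner opposite L is at (39.10, -33.50). Tangency of A1 to SA means the radius KA is perpendicular to SA and A1 meets WQ tangentially, so KW is at right angles to WQ, with radius 4.2, so the center K sits 4.2 in from both sides at K = (34.90, -29.30). That places the tangent points at A = (39.10, -29.30) on SA and W = (34.90, -33.50) on WQ. Then |LA| = |A − L| = 48.86.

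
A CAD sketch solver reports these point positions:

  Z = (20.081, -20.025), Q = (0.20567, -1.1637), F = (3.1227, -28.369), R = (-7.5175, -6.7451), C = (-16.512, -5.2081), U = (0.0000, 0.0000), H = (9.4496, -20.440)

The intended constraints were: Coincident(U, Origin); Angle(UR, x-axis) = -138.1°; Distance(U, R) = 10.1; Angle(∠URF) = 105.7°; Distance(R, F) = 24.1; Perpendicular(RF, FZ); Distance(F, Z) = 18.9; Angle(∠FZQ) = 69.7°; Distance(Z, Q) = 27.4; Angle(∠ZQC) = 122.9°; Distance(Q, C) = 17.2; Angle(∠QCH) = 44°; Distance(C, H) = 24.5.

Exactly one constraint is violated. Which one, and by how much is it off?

Distance(C, H) = 24.5 — off by 5.60.

U = (0.00, 0.00) ✓; UR at -138.1° ✓; |UR| = 10.10 ✓; ∠URF = 105.7° ✓; |RF| = 24.10 ✓; ∠(RF, FZ) = 90.00° ✓; |FZ| = 18.90 ✓; ∠FZQ = 69.70° ✓; |ZQ| = 27.40 ✓; ∠ZQC = 122.9° ✓; |QC| = 17.20 ✓; ∠QCH = 44.00° ✓; |CH| = 30.10 ✗.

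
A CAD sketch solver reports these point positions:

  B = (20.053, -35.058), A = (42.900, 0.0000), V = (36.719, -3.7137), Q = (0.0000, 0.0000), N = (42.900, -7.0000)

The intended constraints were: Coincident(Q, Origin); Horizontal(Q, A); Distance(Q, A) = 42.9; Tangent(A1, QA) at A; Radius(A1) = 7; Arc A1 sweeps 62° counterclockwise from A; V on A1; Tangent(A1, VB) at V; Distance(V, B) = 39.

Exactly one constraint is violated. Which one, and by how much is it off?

Distance(V, B) = 39 — off by 3.50.

Q = (0.00, 0.00) ✓; Q.y = 0.00, A.y = 0.00 ✓; |QA| = 42.90 ✓; ∠(NA, AQ) = 90.00° ✓; |NA| = 7.000 ✓; bearing(N→V) − bearing(N→A) = 62.00° ✓; |NV| = 7.000 ✓; ∠(NV, VB) = 90.00° ✓; |VB| = 35.50 ✗.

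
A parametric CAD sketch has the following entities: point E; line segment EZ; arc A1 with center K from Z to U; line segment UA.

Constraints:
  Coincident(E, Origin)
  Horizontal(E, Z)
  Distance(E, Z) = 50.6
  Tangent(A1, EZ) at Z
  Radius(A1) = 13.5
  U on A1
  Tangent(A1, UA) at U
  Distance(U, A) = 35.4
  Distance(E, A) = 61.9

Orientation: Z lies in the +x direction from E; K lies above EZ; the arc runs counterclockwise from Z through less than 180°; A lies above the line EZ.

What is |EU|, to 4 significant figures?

64.78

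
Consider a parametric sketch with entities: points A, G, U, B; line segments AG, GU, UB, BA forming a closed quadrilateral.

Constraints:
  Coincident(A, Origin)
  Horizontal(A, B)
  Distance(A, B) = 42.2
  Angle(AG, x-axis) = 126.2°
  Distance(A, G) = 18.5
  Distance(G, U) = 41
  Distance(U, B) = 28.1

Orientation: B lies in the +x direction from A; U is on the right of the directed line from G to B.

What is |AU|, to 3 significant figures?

22.9

Checks: |GU| = 41.00 ✓; |UB| = 28.10 ✓.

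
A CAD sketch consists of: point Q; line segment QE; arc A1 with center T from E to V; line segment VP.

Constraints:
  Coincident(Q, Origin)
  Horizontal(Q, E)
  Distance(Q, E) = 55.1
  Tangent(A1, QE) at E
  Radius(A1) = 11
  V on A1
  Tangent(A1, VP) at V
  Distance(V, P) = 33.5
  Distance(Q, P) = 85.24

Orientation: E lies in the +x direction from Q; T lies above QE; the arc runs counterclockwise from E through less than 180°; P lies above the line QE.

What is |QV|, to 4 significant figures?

66.09

Q is at the origin; QE is horizontal with |QE| = 55.1 and E on the +x side, so E = (55.10, 0.000). A1 meets QE tangentially, so TE is at right angles to QE, so T = E + (0, 11) = (55.10, 11.00). Since TV ⟂ VP (tangency), |TP| = √(11.0² + 33.5²) = 35.26 regardless of where V sits on A1. So P lies on both circle(Q, 85.24) and circle(T, 35.26); the above-QE intersection is P = (75.34, 39.87). V is the foot of the tangent from P: V = (65.63, 7.811).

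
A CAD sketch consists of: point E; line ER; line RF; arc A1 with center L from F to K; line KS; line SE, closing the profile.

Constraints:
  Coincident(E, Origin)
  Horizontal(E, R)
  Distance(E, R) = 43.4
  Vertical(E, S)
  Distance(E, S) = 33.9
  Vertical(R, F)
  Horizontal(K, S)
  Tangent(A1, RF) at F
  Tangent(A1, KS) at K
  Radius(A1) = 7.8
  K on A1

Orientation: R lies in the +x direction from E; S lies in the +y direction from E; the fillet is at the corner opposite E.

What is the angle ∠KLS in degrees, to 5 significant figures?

77.642°

The virtual corner opposite E is at (43.400, 33.900). Tangency of A1 to RF means the radius LF is perpendicular to RF and tangency of A1 to KS means the radius LK is perpendicular to KS, with radius 7.8, so the center L sits 7.8 in from both sides at L = (35.600, 26.100). That places the tangent points at F = (43.400, 26.100) on RF and K = (35.600, 33.900) on KS. Then cos ∠KLS = LK·LS / (|LK||LS|), giving 77.642°.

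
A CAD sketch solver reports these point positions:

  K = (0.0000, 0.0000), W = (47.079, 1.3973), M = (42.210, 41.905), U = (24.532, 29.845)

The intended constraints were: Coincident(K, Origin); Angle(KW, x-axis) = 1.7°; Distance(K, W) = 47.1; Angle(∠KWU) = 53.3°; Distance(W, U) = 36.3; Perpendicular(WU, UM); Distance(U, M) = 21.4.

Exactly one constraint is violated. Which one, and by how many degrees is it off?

Perpendicular(WU, UM) — off by 4.10°.

K = (0.00, 0.00) ✓; KW at 1.700° ✓; |KW| = 47.10 ✓; ∠KWU = 53.30° ✓; |WU| = 36.30 ✓; ∠(WU, UM) = 94.10° ✗; |UM| = 21.40 ✓.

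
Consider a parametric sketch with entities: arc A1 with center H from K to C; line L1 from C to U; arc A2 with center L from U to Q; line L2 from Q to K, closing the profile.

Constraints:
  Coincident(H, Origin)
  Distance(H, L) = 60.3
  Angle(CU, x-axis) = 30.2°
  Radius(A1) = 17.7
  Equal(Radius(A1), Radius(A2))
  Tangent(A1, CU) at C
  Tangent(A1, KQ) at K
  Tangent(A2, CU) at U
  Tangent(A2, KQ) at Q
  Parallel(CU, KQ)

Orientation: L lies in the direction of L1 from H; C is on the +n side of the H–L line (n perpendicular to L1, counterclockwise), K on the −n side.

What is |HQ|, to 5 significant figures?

62.844

Tangency of A1 to both parallel lines with radius 17.7 puts C and K at H ± 17.7·n: C = (-8.9035, 15.298), K = (8.9035, -15.298). Equal radii place U and Q the same way about L: U = L + 17.7·n = (43.212, 45.630), Q = L − 17.7·n = (61.019, 15.034). Then |HQ| = |Q − H| = 62.844.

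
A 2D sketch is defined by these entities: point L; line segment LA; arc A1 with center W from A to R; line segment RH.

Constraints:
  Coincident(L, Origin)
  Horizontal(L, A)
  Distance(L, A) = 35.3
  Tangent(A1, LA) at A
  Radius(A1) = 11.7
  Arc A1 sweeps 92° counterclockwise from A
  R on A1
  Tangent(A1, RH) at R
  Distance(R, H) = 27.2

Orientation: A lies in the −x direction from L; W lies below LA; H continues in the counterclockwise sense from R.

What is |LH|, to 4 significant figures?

60.53

L is at the origin; LA is horizontal with |LA| = 35.3 and A on the −x side, so A = (-35.30, 0.000). Tangency of A1 to LA means the radius WA is perpendicular to LA, so W = A + (0, -11.7) = (-35.30, -11.70). On A1, A sits at bearing 90° from W; a 92° counterclockwise sweep puts R at bearing 182°, so R = W + 11.7·(cos 182°, sin 182°) = (-46.99, -12.11). Since A1 is tangent to RH there, WR ⟂ RH, so RH runs along (−sin 182°, cos 182°); with |RH| = 27.2, H = (-46.04, -39.29). Then |LH| = |H − L| = 60.53.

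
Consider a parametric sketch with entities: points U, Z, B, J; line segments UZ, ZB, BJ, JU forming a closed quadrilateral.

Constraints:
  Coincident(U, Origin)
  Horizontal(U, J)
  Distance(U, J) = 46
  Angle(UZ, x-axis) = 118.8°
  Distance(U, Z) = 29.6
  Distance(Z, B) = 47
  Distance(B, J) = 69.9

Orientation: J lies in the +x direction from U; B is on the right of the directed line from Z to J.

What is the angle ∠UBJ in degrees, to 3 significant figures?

27.6°

Checks: |ZB| = 47.00 ✓; |BJ| = 69.90 ✓.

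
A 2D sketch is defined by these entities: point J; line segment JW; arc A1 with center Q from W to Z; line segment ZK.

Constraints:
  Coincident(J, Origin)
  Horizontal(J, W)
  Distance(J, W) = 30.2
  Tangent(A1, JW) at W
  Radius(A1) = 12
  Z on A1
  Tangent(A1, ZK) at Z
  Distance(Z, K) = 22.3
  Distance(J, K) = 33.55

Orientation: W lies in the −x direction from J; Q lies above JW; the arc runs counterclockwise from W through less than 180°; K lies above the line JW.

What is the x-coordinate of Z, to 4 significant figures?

-18.54

J is at the origin; J and W share the same y with |JW| = 30.2 and W on the −x side, so W = (-30.20, 0.000). A1 meets JW tangentially, so QW is at right angles to JW, so Q = W + (0, 12) = (-30.20, 12.00). Since QZ ⟂ ZK (tangency), |QK| = √(12.0² + 22.3²) = 25.32 regardless of where Z sits on A1. So K lies on both circle(J, 33.55) and circle(Q, 25.32); the above-JW intersection is K = (-13.26, 30.82). Z is the foot of the tangent from K: Z = (-18.54, 9.156).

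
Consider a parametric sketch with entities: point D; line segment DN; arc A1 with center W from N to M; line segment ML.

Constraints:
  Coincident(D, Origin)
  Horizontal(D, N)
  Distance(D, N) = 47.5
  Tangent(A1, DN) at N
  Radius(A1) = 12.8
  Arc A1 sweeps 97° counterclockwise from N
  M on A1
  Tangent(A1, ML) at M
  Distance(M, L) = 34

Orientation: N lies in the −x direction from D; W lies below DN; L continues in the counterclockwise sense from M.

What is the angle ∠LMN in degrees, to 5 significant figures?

131.50°

On A1, N sits at bearing 90° from W; a 97° counterclockwise sweep puts M at bearing 187°, so M = W + 12.8·(cos 187°, sin 187°) = (-60.205, -14.360). Tangency of A1 to ML means the radius WM is perpendicular to ML, so ML runs along (−sin 187°, cos 187°); with |ML| = 34.0, L = (-56.061, -48.106). Then cos ∠LMN = ML·MN / (|ML||MN|), giving 131.50°.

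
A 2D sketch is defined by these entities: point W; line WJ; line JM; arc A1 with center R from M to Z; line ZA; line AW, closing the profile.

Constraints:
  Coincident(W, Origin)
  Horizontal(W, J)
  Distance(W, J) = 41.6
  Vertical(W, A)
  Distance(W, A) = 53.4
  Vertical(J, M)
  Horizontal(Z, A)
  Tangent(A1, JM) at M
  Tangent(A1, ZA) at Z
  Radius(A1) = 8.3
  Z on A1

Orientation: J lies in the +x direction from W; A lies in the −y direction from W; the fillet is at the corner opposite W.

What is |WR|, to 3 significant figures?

56.1

WA is vertical with |WA| = 53.4 and A on the −y side, so A = (0.00, -53.4). The virtual corner opposite W is at (41.6, -53.4). A1 meets JM tangentially, so RM is at right angles to JM and A1 meets ZA tangentially, so RZ is at right angles to ZA, with radius 8.3, so the center R sits 8.3 in from both sides at R = (33.3, -45.1). Then |WR| = |R − W| = 56.1.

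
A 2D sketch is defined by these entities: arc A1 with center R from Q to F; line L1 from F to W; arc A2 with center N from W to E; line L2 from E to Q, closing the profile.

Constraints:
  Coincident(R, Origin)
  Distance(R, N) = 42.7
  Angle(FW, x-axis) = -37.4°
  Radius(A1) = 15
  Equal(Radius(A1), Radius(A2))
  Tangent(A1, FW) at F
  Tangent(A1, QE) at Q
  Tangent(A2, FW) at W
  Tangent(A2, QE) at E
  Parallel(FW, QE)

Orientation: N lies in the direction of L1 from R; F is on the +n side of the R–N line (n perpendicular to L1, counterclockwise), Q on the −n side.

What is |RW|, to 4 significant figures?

45.26

The slot axis is L1's direction at -37.4°, so u = (cos -37.4°, sin -37.4°) = (0.7944, -0.6074) and n = (−sin -37.4°, cos -37.4°) = (0.6074, 0.7944). R is at the origin and N lies 42.7 along u from R, so N = 42.7·u = (33.92, -25.93). Tangency of A1 to both parallel lines with radius 15.0 puts F and Q at R ± 15.0·n: F = (9.111, 11.92), Q = (-9.111, -11.92). Equal radii place W and E the same way about N: W = N + 15.0·n = (43.03, -14.02), E = N − 15.0·n = (24.81, -37.85). Then |RW| = |W − R| = 45.26.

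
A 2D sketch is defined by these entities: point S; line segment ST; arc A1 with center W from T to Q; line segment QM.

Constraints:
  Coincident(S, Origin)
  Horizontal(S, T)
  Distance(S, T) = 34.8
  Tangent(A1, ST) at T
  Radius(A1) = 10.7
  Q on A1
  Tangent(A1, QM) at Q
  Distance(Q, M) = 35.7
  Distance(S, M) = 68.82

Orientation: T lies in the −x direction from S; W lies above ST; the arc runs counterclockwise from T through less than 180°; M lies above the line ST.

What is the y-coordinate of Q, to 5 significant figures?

18.620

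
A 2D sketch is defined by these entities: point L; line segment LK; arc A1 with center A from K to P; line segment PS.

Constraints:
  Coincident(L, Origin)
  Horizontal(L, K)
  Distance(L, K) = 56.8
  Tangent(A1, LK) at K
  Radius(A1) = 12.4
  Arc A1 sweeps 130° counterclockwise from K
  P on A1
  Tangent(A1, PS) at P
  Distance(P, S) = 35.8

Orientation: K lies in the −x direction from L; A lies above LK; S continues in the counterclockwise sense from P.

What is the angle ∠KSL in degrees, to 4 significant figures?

40.01°

L is at the origin; L and K share the same y with |LK| = 56.8 and K on the −x side, so K = (-56.80, 0.000). Since A1 is tangent to LK there, AK ⟂ LK, so A = K + (0, 12.4) = (-56.80, 12.40). On A1, K sits at bearing -90° from A; a 130° counterclockwise sweep puts P at bearing 40°, so P = A + 12.4·(cos 40°, sin 40°) = (-47.30, 20.37). Since A1 is tangent to PS there, AP ⟂ PS, so PS runs along (−sin 40°, cos 40°); with |PS| = 35.8, S = (-70.31, 47.79). Then cos ∠KSL = SK·SL / (|SK||SL|), giving 40.01°.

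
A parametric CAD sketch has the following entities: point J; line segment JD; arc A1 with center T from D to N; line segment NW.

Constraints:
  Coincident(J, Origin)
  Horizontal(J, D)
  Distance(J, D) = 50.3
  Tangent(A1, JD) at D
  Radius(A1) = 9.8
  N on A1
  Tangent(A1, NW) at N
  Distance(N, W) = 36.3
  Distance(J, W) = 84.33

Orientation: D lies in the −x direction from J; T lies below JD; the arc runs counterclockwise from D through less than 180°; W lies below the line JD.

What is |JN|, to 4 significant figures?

59.30

Checks: |TN| = 9.800 ✓; ∠(TN, NW) = 90.00° ✓; |NW| = 36.30 ✓; |JW| = 84.33 ✓.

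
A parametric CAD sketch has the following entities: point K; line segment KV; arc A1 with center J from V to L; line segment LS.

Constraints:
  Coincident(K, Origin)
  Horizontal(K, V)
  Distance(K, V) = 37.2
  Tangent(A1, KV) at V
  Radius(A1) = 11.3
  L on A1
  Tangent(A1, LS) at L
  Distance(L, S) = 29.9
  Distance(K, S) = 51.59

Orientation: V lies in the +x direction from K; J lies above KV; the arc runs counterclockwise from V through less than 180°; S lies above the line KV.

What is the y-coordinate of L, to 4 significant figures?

17.72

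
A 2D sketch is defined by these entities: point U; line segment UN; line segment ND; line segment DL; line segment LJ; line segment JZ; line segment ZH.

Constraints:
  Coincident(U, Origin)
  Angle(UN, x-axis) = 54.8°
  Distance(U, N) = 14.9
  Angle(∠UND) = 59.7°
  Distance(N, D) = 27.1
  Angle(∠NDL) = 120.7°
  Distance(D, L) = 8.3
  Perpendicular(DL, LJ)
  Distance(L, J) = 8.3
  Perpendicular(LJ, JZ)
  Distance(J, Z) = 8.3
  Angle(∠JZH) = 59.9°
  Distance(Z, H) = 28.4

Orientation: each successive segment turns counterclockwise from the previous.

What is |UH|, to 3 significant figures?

41.8

U is at the origin; UN runs at 54.8° with length 14.9, so N = (8.59, 12.2). ∠UND = 59.7° gives ND at 175° from the x-axis; with |ND| = 27.1, D = (-18.4, 14.5). ∠NDL = 120.7° gives DL at -126° from the x-axis; with |DL| = 8.3, L = (-23.2, 7.74). DL ⟂ LJ, so LJ runs at -35.6°; with |LJ| = 8.3, J = (-16.5, 2.91). LJ ⟂ JZ, so JZ runs at 54.4°; with |JZ| = 8.3, Z = (-11.7, 9.66). ∠JZH = 59.9° gives ZH at 174° from the x-axis; with |ZH| = 28.4, H = (-39.9, 12.4). Then |UH| = |H − U| = 41.8.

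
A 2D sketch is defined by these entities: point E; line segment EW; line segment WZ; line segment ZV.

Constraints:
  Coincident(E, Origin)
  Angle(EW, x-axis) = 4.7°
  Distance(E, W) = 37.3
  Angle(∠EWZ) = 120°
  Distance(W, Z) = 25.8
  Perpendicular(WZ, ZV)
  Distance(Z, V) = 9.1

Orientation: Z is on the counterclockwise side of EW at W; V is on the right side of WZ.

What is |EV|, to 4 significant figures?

60.75

E is at the origin; EW runs at 4.7° with length 37.3, so W = 37.3·(cos 4.7°, sin 4.7°) = (37.17, 3.056). ∠EWZ = 120.0°, so WZ runs at 4.7° + (180° − 120.0°) = 64.70° from the x-axis; with |WZ| = 25.8, Z = W + 25.8·(cos 64.70°, sin 64.70°) = (48.20, 26.38). The perpendicularity gives ZV at right angles to WZ; with |ZV| = 9.1 on the right of WZ, V = Z + 9.1·(0.9041, -0.4274) = (56.43, 22.49). Then |EV| = |V − E| = 60.75.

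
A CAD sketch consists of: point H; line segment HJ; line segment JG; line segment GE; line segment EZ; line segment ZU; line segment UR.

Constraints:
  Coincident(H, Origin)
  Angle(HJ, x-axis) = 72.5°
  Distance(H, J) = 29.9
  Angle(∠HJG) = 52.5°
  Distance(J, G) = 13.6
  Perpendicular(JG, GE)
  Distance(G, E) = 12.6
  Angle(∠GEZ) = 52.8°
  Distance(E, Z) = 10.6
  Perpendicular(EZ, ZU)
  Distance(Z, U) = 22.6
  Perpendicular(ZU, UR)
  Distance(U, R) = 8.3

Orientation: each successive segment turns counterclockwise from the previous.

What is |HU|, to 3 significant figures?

35.5

H is at the origin; HJ runs at 72.5° with length 29.9, so J = (8.99, 28.5). ∠HJG = 52.5° gives JG at -160° from the x-axis; with |JG| = 13.6, G = (-3.79, 23.9). The perpendicularity gives GE at right angles to JG, so GE runs at -70.0°; with |GE| = 12.6, E = (0.521, 12.0). ∠GEZ = 52.8° gives EZ at 57.2° from the x-axis; with |EZ| = 10.6, Z = (6.26, 20.9). EZ is perpendicular to ZU, so ZU runs at 147°; with |ZU| = 22.6, U = (-12.7, 33.2). Then |HU| = |U − H| = 35.5.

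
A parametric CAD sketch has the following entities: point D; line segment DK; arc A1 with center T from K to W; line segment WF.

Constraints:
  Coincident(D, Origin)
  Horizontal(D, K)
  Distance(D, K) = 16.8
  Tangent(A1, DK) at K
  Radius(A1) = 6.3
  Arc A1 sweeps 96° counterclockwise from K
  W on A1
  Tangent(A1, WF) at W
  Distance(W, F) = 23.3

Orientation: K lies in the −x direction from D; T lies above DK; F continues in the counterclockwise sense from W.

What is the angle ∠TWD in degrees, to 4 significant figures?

140.6°

Since A1 is tangent to DK there, TK ⟂ DK, so T = K + (0, 6.3) = (-16.80, 6.300). On A1, K sits at bearing -90° from T; a 96° counterclockwise sweep puts W at bearing 6°, so W = T + 6.3·(cos 6°, sin 6°) = (-10.53, 6.959). Then cos ∠TWD = WT·WD / (|WT||WD|), giving 140.6°.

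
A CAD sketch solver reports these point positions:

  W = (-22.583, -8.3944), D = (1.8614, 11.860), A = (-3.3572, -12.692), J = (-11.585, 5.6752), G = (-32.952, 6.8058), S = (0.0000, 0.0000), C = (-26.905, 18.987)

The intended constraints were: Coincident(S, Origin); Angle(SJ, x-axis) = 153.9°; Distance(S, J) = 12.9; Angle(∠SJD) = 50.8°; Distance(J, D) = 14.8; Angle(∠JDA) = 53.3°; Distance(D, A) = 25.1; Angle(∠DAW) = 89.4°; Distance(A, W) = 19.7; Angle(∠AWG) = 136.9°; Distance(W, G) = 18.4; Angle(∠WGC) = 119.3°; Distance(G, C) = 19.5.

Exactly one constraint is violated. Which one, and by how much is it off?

Distance(G, C) = 19.5 — off by 5.90.

S = (0.00, 0.00) ✓; SJ at 153.9° ✓; |SJ| = 12.90 ✓; ∠SJD = 50.80° ✓; |JD| = 14.80 ✓; ∠JDA = 53.30° ✓; |DA| = 25.10 ✓; ∠DAW = 89.40° ✓; |AW| = 19.70 ✓; ∠AWG = 136.9° ✓; |WG| = 18.40 ✓; ∠WGC = 119.3° ✓; |GC| = 13.60 ✗.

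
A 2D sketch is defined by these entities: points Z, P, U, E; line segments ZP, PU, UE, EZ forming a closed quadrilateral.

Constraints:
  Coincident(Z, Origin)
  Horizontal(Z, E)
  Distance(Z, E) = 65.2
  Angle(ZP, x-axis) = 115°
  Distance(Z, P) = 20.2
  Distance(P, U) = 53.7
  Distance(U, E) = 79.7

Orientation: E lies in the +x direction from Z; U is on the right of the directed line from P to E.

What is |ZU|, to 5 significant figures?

35.889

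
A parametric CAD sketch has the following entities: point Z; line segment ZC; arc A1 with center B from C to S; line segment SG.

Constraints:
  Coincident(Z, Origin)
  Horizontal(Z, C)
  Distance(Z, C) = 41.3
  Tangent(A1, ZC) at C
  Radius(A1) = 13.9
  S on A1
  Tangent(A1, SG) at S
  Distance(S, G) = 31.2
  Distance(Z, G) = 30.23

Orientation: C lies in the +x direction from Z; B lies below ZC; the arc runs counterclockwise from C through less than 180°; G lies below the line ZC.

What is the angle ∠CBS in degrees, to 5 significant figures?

49.125°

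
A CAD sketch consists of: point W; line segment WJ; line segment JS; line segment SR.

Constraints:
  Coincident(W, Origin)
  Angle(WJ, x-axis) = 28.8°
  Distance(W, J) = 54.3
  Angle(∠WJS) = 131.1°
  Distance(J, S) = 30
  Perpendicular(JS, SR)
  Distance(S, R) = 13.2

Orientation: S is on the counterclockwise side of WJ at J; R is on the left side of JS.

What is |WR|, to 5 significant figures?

71.304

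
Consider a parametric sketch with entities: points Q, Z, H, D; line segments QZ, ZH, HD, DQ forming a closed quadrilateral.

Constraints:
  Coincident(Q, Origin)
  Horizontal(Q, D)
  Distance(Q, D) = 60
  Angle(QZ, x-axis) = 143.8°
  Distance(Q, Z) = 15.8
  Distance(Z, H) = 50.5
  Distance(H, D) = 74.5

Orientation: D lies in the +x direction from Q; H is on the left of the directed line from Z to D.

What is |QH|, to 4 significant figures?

55.51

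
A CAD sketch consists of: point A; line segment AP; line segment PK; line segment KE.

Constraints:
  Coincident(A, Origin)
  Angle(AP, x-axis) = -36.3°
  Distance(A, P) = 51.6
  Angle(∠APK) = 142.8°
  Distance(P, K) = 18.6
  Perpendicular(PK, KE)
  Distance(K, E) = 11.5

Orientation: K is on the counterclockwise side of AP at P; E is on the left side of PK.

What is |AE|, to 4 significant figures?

62.87

∠APK = 142.8°, so PK runs at -36.3° + (180° − 142.8°) = 0.9000° from the x-axis; with |PK| = 18.6, K = P + 18.6·(cos 0.9000°, sin 0.9000°) = (60.18, -30.26). PK is perpendicular to KE; with |KE| = 11.5 on the left of PK, E = K + 11.5·(-0.01571, 0.9999) = (60.00, -18.76). Then |AE| = |E − A| = 62.87.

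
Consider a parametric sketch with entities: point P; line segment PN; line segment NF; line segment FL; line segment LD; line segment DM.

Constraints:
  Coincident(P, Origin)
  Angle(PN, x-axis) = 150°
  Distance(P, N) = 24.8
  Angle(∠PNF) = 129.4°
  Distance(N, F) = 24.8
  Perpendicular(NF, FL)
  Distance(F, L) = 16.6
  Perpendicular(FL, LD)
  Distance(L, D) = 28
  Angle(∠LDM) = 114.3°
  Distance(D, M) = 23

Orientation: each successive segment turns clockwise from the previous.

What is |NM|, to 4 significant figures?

13.40

FL ⟂ LD, so LD runs at -80.60°; with |LD| = 28.0, D = (-4.578, 11.95). ∠LDM = 114.3° gives DM at -146.3° from the x-axis; with |DM| = 23.0, M = (-23.71, -0.8072). Then |NM| = |M − N| = 13.40.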